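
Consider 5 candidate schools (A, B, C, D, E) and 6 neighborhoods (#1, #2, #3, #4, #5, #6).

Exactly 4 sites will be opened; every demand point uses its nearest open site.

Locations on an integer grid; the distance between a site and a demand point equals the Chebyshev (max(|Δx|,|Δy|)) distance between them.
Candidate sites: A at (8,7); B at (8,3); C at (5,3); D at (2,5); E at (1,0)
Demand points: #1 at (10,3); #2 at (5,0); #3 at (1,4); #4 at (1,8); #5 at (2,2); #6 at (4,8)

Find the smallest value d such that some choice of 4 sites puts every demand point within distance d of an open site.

Open {A, B, C, D}.
  Farthest demand point is #2 at distance 3 (to B); all others are ≤ 3.
With {A, B, D, E} the worst case is 3.
With {B, C, D, E} the worst case is 3.
No size-4 selection achieves below 3.

3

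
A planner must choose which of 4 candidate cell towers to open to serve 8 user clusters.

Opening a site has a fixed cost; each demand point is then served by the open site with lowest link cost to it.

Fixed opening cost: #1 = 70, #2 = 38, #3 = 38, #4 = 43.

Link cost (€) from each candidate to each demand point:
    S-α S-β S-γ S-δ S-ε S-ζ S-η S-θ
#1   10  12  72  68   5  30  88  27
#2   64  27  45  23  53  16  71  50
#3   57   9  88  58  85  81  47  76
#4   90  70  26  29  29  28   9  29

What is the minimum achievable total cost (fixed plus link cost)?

259

Open {#1, #4}: assign each demand point to its cheapest open site.
  S-α→#1 10, S-β→#1 12, S-γ→#4 26, S-δ→#4 29, S-ε→#1 5, S-ζ→#4 28, S-η→#4 9, S-θ→#1 27
  link cost 146, fixed 113 → total 259.
Compare {#1, #2, #4}: link cost 128 + fixed 151 = 279.
Compare {#1, #3, #4}: link cost 143 + fixed 151 = 294.
Compare {#3, #4}: link cost 216 + fixed 81 = 297.
All other subsets cost ≥ 279. Minimum total cost: 259.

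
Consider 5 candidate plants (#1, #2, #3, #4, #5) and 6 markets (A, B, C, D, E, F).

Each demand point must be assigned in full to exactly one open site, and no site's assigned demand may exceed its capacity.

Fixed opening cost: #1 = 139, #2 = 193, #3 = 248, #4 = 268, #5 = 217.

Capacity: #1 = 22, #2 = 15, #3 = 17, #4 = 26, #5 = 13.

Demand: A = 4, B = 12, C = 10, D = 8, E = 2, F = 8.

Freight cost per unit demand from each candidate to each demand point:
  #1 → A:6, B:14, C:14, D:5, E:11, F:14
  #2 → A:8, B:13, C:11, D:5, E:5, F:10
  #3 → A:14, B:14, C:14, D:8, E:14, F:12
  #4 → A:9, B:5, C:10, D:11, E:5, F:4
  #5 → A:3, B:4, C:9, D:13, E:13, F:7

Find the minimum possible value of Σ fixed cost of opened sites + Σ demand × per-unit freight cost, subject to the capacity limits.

713

Open {#1, #4}; cheapest assignment that respects the capacities:
  #1 (cap 22, load 22): A, C, D — cost 4×6 + 10×14 + 8×5 = 204
  #4 (cap 26, load 22): B, E, F — cost 12×5 + 2×5 + 8×4 = 102
  Shipping 306, fixed 407 → total 713.
  Any other capacity-feasible assignment to {#1, #4} ships for at least 306.
Compare {#1, #2, #4}: its best feasible assignment gives total 876.
Compare {#1, #4, #5}: its best feasible assignment gives total 878.
Every other set of open sites that can feasibly serve all demand totals ≥ 876 even under its best assignment. Minimum: 713.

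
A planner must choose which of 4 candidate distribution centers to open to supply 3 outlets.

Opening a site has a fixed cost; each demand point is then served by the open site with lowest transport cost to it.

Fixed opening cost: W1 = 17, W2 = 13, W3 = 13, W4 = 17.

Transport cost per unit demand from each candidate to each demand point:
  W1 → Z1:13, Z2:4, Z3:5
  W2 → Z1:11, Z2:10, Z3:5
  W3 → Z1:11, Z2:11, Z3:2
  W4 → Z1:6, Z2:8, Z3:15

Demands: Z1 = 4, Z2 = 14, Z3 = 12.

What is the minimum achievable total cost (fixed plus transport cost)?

Open {W1, W3, W4}: assign each demand point to its cheapest open site.
  Z1→W4 4×6=24, Z2→W1 14×4=56, Z3→W3 12×2=24
  transport cost 104, fixed 47 → total 151.
Compare {W1, W3}: transport cost 124 + fixed 30 = 154.
Compare {W1, W2, W3, W4}: transport cost 104 + fixed 60 = 164.
Compare {W1, W2, W3}: transport cost 124 + fixed 43 = 167.
All other subsets cost ≥ 154. Minimum total cost: 151.

151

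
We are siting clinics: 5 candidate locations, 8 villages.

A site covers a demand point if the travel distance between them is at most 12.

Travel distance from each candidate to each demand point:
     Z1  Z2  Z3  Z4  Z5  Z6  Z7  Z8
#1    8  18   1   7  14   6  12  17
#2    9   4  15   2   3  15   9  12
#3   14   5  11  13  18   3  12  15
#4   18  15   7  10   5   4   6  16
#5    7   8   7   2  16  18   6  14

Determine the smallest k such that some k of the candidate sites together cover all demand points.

Coverage sets (demand points within 12 of each site):
  #1: {Z1, Z3, Z4, Z6, Z7}
  #2: {Z1, Z2, Z4, Z5, Z7, Z8}
  #3: {Z2, Z3, Z6, Z7}
  #4: {Z3, Z4, Z5, Z6, Z7}
  #5: {Z1, Z2, Z3, Z4, Z7}
No single site covers all 8 demand points.
But {#1, #2} covers everything, so the minimum is 2.

2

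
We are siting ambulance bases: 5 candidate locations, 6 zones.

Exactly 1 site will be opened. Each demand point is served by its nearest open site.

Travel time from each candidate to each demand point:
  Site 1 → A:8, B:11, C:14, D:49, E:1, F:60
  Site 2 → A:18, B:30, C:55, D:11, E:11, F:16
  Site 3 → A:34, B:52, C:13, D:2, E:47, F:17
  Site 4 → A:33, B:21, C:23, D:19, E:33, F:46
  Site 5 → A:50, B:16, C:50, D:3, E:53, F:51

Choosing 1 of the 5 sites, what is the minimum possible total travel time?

141

Open {Site 2}.
  A→Site 2 18, B→Site 2 30, C→Site 2 55, D→Site 2 11, E→Site 2 11, F→Site 2 16  ⇒ total 141.
Compare {Site 1}: total 143.
Compare {Site 3}: total 165.
No size-1 selection does better; minimum is 141.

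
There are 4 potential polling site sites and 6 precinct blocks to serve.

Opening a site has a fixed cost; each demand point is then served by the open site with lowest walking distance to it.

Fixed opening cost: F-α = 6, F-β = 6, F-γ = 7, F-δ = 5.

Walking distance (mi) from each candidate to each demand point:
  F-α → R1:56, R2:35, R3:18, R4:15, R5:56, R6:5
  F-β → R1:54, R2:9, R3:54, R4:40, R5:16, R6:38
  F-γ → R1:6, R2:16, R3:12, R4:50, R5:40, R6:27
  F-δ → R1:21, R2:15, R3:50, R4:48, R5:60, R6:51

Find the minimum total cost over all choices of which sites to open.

82

Open {F-α, F-β, F-γ}: assign each demand point to its cheapest open site.
  R1→F-γ 6, R2→F-β 9, R3→F-γ 12, R4→F-α 15, R5→F-β 16, R6→F-α 5
  walking distance 63, fixed 19 → total 82.
Compare {F-α, F-β, F-γ, F-δ}: walking distance 63 + fixed 24 = 87.
Compare {F-α, F-β, F-δ}: walking distance 84 + fixed 17 = 101.
Compare {F-α, F-γ}: walking distance 94 + fixed 13 = 107.
All other subsets cost ≥ 87. Minimum total cost: 82.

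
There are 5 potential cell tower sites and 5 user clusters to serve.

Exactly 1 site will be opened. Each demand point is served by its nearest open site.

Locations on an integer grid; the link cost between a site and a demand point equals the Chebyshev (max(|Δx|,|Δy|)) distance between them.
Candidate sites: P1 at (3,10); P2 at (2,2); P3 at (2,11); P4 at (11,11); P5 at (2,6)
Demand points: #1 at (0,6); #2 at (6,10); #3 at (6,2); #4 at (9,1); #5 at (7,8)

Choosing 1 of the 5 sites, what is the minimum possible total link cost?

22

Open {P5}.
  #1→P5 2, #2→P5 4, #3→P5 4, #4→P5 7, #5→P5 5  ⇒ total 22.
Compare {P1}: total 28.
Compare {P2}: total 29.
No size-1 selection does better; minimum is 22.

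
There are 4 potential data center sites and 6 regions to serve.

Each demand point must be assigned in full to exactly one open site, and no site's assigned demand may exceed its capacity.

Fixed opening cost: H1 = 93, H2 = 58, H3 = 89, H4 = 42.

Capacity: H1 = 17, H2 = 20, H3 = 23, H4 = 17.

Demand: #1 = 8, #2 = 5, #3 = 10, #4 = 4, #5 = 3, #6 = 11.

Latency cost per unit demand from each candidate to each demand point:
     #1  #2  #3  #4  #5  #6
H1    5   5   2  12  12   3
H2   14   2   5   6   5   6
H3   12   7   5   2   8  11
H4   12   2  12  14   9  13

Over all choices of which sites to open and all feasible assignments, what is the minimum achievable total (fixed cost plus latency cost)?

392

Open {H2, H3}; cheapest assignment that respects the capacities:
  H2 (cap 20, load 19): #2, #5, #6 — cost 5×2 + 3×5 + 11×6 = 91
  H3 (cap 23, load 22): #1, #3, #4 — cost 8×12 + 10×5 + 4×2 = 154
  Shipping 245, fixed 147 → total 392.
  Any other capacity-feasible assignment to {H2, H3} ships for at least 245.
Compare {H1, H2, H4}: its best feasible assignment gives total 421.
Compare {H1, H2, H3}: its best feasible assignment gives total 429.
Every other set of open sites that can feasibly serve all demand totals ≥ 421 even under its best assignment. Minimum: 392.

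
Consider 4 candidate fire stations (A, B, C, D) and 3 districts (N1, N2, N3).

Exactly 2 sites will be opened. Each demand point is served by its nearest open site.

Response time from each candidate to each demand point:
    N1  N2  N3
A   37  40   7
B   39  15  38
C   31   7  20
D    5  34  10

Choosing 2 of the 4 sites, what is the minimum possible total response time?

22

Open {C, D}.
  N1→D 5, N2→C 7, N3→D 10  ⇒ total 22.
Compare {B, D}: total 30.
Compare {A, C}: total 45.
No size-2 selection does better; minimum is 22.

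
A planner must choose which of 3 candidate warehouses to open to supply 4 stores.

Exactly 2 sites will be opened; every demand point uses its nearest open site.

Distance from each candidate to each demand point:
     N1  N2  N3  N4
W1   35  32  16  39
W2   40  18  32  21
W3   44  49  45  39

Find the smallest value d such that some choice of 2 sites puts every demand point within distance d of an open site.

35

Open {W1, W2}.
  Farthest demand point is N1 at distance 35 (to W1); all others are ≤ 35.
With {W1, W3} the worst case is 39.
With {W2, W3} the worst case is 40.
No size-2 selection achieves below 35.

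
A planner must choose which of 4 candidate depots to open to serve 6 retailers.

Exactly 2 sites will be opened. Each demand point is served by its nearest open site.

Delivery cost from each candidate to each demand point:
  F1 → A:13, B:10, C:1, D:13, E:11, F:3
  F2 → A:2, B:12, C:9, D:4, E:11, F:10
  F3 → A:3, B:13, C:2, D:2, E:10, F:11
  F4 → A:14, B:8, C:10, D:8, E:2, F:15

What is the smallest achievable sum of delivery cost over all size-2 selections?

28

Open {F3, F4}.
  A→F3 3, B→F4 8, C→F3 2, D→F3 2, E→F4 2, F→F3 11  ⇒ total 28.
Compare {F1, F3}: total 29.
Compare {F1, F2}: total 31.
No size-2 selection does better; minimum is 28.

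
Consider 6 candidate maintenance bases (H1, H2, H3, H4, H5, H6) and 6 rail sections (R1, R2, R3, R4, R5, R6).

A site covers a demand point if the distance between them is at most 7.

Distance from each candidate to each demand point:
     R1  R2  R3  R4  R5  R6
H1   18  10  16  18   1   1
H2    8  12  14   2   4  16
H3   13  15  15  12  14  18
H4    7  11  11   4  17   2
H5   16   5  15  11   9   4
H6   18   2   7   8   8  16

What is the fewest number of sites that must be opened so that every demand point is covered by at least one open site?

3

Coverage sets (demand points within 7 of each site):
  H1: {R5, R6}
  H2: {R4, R5}
  H3: {}
  H4: {R1, R4, R6}
  H5: {R2, R6}
  H6: {R2, R3}
No 2 sites suffice: every size-2 union leaves at least one demand point uncovered.
But {H1, H4, H6} covers everything, so the minimum is 3.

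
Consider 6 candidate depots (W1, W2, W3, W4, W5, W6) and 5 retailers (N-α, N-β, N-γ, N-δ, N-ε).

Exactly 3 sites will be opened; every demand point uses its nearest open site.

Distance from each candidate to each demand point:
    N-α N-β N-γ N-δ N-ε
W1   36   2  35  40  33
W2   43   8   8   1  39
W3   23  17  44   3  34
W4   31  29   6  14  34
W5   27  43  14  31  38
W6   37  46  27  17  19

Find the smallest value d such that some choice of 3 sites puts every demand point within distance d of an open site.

23

Open {W2, W3, W6}.
  Farthest demand point is N-α at distance 23 (to W3); all others are ≤ 23.
With {W3, W4, W6} the worst case is 23.
With {W3, W5, W6} the worst case is 23.
No size-3 selection achieves below 23.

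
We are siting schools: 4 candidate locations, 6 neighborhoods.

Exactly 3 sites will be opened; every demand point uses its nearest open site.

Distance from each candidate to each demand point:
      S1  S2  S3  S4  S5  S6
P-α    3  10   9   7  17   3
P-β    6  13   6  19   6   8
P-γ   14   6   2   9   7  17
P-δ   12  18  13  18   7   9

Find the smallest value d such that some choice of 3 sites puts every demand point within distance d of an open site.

Open {P-α, P-β, P-γ}.
  Farthest demand point is S4 at distance 7 (to P-α); all others are ≤ 7.
With {P-α, P-γ, P-δ} the worst case is 7.
With {P-β, P-γ, P-δ} the worst case is 9.
No size-3 selection achieves below 7.

7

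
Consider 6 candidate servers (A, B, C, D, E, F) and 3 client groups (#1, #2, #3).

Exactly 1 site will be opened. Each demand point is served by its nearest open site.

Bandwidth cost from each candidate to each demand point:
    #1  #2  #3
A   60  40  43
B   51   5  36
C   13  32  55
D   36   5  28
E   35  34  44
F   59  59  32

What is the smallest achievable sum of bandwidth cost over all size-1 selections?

69

Open {D}.
  #1→D 36, #2→D 5, #3→D 28  ⇒ total 69.
Compare {B}: total 92.
Compare {C}: total 100.
No size-1 selection does better; minimum is 69.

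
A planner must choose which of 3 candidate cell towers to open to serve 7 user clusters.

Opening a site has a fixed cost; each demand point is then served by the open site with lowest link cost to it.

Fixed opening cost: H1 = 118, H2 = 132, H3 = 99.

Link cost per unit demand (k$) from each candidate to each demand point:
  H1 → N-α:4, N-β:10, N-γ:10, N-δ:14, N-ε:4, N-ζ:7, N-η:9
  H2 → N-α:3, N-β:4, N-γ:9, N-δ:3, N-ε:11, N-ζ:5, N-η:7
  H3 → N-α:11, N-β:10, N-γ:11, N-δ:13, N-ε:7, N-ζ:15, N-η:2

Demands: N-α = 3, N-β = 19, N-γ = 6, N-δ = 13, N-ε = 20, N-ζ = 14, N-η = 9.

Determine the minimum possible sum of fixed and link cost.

Open {H2, H3}: assign each demand point to its cheapest open site.
  N-α→H2 3×3=9, N-β→H2 19×4=76, N-γ→H2 6×9=54, N-δ→H2 13×3=39, N-ε→H3 20×7=140, N-ζ→H2 14×5=70, N-η→H3 9×2=18
  link cost 406, fixed 231 → total 637.
Compare {H1, H2}: link cost 391 + fixed 250 = 641.
Compare {H2}: link cost 531 + fixed 132 = 663.
Compare {H1, H2, H3}: link cost 346 + fixed 349 = 695.
All other subsets cost ≥ 641. Minimum total cost: 637.

637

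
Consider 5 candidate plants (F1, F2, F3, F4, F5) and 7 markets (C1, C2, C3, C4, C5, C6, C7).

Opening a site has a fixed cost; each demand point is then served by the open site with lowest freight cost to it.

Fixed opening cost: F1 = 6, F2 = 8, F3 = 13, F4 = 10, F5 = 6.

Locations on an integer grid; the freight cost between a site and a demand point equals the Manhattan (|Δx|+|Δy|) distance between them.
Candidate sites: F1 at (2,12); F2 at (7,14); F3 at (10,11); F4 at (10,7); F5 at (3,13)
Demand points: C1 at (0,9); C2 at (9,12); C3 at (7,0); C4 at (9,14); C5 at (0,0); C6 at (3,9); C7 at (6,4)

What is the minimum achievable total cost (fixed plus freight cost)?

Open {F1, F2}: assign each demand point to its cheapest open site.
  C1→F1 5, C2→F2 4, C3→F2 14, C4→F2 2, C5→F1 14, C6→F1 4, C7→F2 11
  freight cost 54, fixed 14 → total 68.
Compare {F1, F4}: freight cost 54 + fixed 16 = 70.
Compare {F1, F2, F4}: freight cost 46 + fixed 24 = 70.
Compare {F2, F5}: freight cost 58 + fixed 14 = 72.
All other subsets cost ≥ 70. Minimum total cost: 68.

68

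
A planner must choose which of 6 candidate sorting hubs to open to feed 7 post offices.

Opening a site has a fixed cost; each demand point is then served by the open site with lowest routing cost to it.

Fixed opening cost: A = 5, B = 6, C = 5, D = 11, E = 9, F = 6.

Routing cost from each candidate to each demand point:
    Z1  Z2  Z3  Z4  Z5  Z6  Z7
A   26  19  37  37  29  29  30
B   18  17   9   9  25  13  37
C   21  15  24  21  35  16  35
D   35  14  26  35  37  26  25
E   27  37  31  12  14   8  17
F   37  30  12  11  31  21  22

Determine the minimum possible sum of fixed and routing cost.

Open {B, E}: assign each demand point to its cheapest open site.
  Z1→B 18, Z2→B 17, Z3→B 9, Z4→B 9, Z5→E 14, Z6→E 8, Z7→E 17
  routing cost 92, fixed 15 → total 107.
Compare {B, C, E}: routing cost 90 + fixed 20 = 110.
Compare {A, B, E}: routing cost 92 + fixed 20 = 112.
Compare {B, E, F}: routing cost 92 + fixed 21 = 113.
All other subsets cost ≥ 110. Minimum total cost: 107.

107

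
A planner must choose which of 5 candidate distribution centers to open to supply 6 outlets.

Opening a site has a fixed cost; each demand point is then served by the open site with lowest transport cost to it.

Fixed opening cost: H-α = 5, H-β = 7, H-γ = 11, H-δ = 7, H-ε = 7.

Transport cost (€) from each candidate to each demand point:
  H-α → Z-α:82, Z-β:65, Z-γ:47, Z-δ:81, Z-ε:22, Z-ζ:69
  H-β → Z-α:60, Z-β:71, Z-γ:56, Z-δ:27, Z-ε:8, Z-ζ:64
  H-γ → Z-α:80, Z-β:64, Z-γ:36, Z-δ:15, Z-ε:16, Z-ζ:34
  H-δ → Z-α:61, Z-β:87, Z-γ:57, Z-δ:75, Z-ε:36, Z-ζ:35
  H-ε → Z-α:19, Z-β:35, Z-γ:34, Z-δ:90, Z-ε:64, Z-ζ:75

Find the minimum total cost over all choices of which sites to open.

Open {H-β, H-γ, H-ε}: assign each demand point to its cheapest open site.
  Z-α→H-ε 19, Z-β→H-ε 35, Z-γ→H-ε 34, Z-δ→H-γ 15, Z-ε→H-β 8, Z-ζ→H-γ 34
  transport cost 145, fixed 25 → total 170.
Compare {H-γ, H-ε}: transport cost 153 + fixed 18 = 171.
Compare {H-α, H-β, H-γ, H-ε}: transport cost 145 + fixed 30 = 175.
Compare {H-α, H-γ, H-ε}: transport cost 153 + fixed 23 = 176.
All other subsets cost ≥ 171. Minimum total cost: 170.

170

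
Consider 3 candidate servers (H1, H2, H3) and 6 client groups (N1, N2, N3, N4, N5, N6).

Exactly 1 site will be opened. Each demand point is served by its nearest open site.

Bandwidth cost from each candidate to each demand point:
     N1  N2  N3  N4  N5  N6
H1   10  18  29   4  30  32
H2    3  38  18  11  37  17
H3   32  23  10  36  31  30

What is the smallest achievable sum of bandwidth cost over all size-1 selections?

123

Open {H1}.
  N1→H1 10, N2→H1 18, N3→H1 29, N4→H1 4, N5→H1 30, N6→H1 32  ⇒ total 123.
Compare {H2}: total 124.
Compare {H3}: total 162.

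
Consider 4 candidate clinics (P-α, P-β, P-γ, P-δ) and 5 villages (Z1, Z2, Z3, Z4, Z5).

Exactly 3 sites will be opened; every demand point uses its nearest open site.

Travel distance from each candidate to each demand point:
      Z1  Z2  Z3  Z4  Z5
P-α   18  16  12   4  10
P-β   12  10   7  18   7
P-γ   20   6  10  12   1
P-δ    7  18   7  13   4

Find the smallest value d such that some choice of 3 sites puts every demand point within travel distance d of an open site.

7

Open {P-α, P-γ, P-δ}.
  Farthest demand point is Z1 at travel distance 7 (to P-δ); all others are ≤ 7.
With {P-α, P-β, P-δ} the worst case is 10.
With {P-α, P-β, P-γ} the worst case is 12.
No size-3 selection achieves below 7.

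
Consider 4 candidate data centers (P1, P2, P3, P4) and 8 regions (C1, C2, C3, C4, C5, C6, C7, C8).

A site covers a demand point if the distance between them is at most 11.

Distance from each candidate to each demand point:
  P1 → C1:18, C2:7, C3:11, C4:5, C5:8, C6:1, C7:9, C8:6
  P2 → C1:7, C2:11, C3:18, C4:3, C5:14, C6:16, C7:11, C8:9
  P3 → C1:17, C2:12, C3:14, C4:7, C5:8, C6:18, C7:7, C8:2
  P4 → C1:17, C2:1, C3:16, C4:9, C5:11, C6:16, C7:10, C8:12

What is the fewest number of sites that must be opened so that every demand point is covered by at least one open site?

Coverage sets (demand points within 11 of each site):
  P1: {C2, C3, C4, C5, C6, C7, C8}
  P2: {C1, C2, C4, C7, C8}
  P3: {C4, C5, C7, C8}
  P4: {C2, C4, C5, C7}
No single site covers all 8 demand points.
But {P1, P2} covers everything, so the minimum is 2.

2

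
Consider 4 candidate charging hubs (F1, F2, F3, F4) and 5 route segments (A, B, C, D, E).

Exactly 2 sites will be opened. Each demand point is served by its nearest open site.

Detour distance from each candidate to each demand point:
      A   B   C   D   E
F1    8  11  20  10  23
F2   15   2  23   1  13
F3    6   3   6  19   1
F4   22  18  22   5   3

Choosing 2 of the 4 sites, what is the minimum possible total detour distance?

Open {F2, F3}.
  A→F3 6, B→F2 2, C→F3 6, D→F2 1, E→F3 1  ⇒ total 16.
Compare {F3, F4}: total 21.
Compare {F1, F3}: total 26.
No size-2 selection does better; minimum is 16.

16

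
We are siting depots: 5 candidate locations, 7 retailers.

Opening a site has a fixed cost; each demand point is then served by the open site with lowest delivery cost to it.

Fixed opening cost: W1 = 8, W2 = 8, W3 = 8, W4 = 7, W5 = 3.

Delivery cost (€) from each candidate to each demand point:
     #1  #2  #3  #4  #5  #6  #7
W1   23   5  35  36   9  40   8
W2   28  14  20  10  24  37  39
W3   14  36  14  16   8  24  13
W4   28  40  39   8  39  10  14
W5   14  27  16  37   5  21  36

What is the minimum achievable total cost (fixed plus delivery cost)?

84

Open {W1, W4, W5}: assign each demand point to its cheapest open site.
  #1→W5 14, #2→W1 5, #3→W5 16, #4→W4 8, #5→W5 5, #6→W4 10, #7→W1 8
  delivery cost 66, fixed 18 → total 84.
Compare {W1, W3, W4}: delivery cost 67 + fixed 23 = 90.
Compare {W1, W3, W4, W5}: delivery cost 64 + fixed 26 = 90.
Compare {W1, W2, W4, W5}: delivery cost 66 + fixed 26 = 92.
All other subsets cost ≥ 90. Minimum total cost: 84.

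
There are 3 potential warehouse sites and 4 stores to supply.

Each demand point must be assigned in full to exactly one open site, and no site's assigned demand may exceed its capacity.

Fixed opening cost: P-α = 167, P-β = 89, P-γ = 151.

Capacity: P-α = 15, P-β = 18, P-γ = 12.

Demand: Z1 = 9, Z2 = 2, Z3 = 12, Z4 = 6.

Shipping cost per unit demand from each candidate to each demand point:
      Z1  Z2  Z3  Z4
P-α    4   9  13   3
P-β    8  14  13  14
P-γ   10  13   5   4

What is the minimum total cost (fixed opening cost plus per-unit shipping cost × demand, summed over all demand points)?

Open {P-β, P-γ}; cheapest assignment that respects the capacities:
  P-β (cap 18, load 17): Z1, Z2, Z4 — cost 9×8 + 2×14 + 6×14 = 184
  P-γ (cap 12, load 12): Z3 — cost 12×5 = 60
  Shipping 244, fixed 240 → total 484.
  Any other capacity-feasible assignment to {P-β, P-γ} ships for at least 244.
Compare {P-α, P-β}: its best feasible assignment gives total 494.
Compare {P-α, P-β, P-γ}: its best feasible assignment gives total 549.
Every other set of open sites that can feasibly serve all demand totals ≥ 494 even under its best assignment. Minimum: 484.

484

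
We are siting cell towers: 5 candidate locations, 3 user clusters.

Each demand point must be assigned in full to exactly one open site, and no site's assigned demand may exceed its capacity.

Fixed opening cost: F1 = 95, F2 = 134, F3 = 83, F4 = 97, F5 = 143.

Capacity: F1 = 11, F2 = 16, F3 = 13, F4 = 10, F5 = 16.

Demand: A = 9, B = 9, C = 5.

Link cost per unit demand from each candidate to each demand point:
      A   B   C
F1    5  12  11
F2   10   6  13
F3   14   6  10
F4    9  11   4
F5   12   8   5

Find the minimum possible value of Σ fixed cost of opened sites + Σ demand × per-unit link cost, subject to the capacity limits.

Open {F1, F5}; cheapest assignment that respects the capacities:
  F1 (cap 11, load 9): A — cost 9×5 = 45
  F5 (cap 16, load 14): B, C — cost 9×8 + 5×5 = 97
  Shipping 142, fixed 238 → total 380.
  Any other capacity-feasible assignment to {F1, F5} ships for at least 142.
Compare {F1, F2}: its best feasible assignment gives total 393.
Compare {F1, F3, F4}: its best feasible assignment gives total 394.
Every other set of open sites that can feasibly serve all demand totals ≥ 393 even under its best assignment. Minimum: 380.

380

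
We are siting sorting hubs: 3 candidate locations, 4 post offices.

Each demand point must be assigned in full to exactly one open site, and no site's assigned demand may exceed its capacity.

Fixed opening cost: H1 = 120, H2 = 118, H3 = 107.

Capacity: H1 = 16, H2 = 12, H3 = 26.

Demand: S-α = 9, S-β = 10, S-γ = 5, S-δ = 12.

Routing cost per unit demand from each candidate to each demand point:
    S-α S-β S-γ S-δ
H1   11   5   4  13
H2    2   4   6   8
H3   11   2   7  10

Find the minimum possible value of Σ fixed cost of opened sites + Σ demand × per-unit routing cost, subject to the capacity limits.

475

Open {H2, H3}; cheapest assignment that respects the capacities:
  H2 (cap 12, load 12): S-δ — cost 12×8 = 96
  H3 (cap 26, load 24): S-α, S-β, S-γ — cost 9×11 + 10×2 + 5×7 = 154
  Shipping 250, fixed 225 → total 475.
  Any other capacity-feasible assignment to {H2, H3} ships for at least 250.
Compare {H1, H3}: its best feasible assignment gives total 486.
Compare {H1, H2, H3}: its best feasible assignment gives total 523.
Every other set of open sites that can feasibly serve all demand totals ≥ 486 even under its best assignment. Minimum: 475.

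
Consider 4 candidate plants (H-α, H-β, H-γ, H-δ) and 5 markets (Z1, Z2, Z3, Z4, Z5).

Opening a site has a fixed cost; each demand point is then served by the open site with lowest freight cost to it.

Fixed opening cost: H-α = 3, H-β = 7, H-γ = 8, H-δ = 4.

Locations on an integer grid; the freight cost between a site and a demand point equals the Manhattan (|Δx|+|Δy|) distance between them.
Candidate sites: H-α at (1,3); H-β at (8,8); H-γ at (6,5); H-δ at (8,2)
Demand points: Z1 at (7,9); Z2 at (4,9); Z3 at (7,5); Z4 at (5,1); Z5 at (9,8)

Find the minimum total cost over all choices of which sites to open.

Open {H-β, H-δ}: assign each demand point to its cheapest open site.
  Z1→H-β 2, Z2→H-β 5, Z3→H-β 4, Z4→H-δ 4, Z5→H-β 1
  freight cost 16, fixed 11 → total 27.
Compare {H-α, H-β}: freight cost 18 + fixed 10 = 28.
Compare {H-β}: freight cost 22 + fixed 7 = 29.
Compare {H-β, H-γ}: freight cost 14 + fixed 15 = 29.
All other subsets cost ≥ 28. Minimum total cost: 27.

27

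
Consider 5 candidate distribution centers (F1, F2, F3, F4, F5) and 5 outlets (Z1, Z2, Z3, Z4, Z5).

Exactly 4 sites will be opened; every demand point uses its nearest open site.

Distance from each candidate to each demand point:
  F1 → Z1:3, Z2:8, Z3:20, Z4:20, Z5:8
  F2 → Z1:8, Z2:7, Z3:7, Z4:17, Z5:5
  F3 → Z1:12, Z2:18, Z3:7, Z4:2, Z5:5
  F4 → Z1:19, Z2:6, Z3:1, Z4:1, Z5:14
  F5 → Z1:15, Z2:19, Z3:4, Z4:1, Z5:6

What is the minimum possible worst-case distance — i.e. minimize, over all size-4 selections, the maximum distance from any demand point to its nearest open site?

6

Open {F1, F2, F3, F4}.
  Farthest demand point is Z2 at distance 6 (to F4); all others are ≤ 6.
With {F1, F2, F4, F5} the worst case is 6.
With {F1, F3, F4, F5} the worst case is 6.
No size-4 selection achieves below 6.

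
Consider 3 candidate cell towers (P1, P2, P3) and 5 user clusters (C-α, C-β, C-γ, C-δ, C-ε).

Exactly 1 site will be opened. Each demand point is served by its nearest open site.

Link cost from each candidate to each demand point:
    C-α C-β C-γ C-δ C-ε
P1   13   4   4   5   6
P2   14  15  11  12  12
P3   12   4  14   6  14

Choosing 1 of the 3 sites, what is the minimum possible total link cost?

32

Open {P1}.
  C-α→P1 13, C-β→P1 4, C-γ→P1 4, C-δ→P1 5, C-ε→P1 6  ⇒ total 32.
Compare {P3}: total 50.
Compare {P2}: total 64.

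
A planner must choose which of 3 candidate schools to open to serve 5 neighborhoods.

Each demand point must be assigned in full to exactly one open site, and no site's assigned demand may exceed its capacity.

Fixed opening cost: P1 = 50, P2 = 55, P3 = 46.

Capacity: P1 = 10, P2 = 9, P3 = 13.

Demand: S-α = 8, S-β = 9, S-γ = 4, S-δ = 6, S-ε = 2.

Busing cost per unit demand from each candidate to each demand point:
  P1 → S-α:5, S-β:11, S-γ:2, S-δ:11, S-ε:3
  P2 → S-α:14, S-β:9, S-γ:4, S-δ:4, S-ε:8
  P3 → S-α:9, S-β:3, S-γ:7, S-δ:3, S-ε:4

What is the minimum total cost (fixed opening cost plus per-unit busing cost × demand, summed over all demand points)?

276

Open {P1, P2, P3}; cheapest assignment that respects the capacities:
  P1 (cap 10, load 10): S-α, S-ε — cost 8×5 + 2×3 = 46
  P2 (cap 9, load 6): S-δ — cost 6×4 = 24
  P3 (cap 13, load 13): S-β, S-γ — cost 9×3 + 4×7 = 55
  Shipping 125, fixed 151 → total 276.
  Any other capacity-feasible assignment to {P1, P2, P3} ships for at least 125.
Total demand is 29 and no other set of sites has combined capacity ≥ 29, so {P1, P2, P3} is the only feasible choice of open sites. Minimum: 276.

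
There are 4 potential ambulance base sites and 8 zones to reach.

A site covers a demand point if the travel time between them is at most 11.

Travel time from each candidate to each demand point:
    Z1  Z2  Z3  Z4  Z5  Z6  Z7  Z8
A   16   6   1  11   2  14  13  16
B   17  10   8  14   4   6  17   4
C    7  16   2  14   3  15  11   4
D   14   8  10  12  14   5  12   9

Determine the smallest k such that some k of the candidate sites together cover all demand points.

Coverage sets (demand points within 11 of each site):
  A: {Z2, Z3, Z4, Z5}
  B: {Z2, Z3, Z5, Z6, Z8}
  C: {Z1, Z3, Z5, Z7, Z8}
  D: {Z2, Z3, Z6, Z8}
No 2 sites suffice: every size-2 union leaves at least one demand point uncovered.
But {A, B, C} covers everything, so the minimum is 3.

3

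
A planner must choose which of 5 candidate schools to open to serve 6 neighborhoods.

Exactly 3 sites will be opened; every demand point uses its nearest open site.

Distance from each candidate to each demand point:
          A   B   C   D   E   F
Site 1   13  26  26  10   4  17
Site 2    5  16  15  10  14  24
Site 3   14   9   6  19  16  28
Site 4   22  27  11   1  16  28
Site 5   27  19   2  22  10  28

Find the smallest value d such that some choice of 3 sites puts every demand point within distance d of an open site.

17

Open {Site 1, Site 2, Site 3}.
  Farthest demand point is F at distance 17 (to Site 1); all others are ≤ 17.
With {Site 1, Site 2, Site 4} the worst case is 17.
With {Site 1, Site 2, Site 5} the worst case is 17.
No size-3 selection achieves below 17.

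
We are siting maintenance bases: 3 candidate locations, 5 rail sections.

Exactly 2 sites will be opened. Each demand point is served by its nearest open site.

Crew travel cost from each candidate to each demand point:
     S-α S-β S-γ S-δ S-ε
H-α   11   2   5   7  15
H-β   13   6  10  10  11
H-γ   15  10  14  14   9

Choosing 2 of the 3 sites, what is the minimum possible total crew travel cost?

Open {H-α, H-γ}.
  S-α→H-α 11, S-β→H-α 2, S-γ→H-α 5, S-δ→H-α 7, S-ε→H-γ 9  ⇒ total 34.
Compare {H-α, H-β}: total 36.
Compare {H-β, H-γ}: total 48.

34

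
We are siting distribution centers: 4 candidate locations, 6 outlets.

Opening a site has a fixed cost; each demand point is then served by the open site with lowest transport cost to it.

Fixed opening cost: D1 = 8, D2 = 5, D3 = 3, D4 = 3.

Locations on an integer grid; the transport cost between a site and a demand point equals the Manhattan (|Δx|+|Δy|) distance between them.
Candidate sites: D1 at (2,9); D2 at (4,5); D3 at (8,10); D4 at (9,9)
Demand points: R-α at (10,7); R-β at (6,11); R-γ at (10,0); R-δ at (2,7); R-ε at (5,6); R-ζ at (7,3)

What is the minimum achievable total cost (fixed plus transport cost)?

Open {D2, D4}: assign each demand point to its cheapest open site.
  R-α→D4 3, R-β→D4 5, R-γ→D4 10, R-δ→D2 4, R-ε→D2 2, R-ζ→D2 5
  transport cost 29, fixed 8 → total 37.
Compare {D2, D3}: transport cost 30 + fixed 8 = 38.
Compare {D2, D3, D4}: transport cost 27 + fixed 11 = 38.
Compare {D2}: transport cost 38 + fixed 5 = 43.
All other subsets cost ≥ 38. Minimum total cost: 37.

37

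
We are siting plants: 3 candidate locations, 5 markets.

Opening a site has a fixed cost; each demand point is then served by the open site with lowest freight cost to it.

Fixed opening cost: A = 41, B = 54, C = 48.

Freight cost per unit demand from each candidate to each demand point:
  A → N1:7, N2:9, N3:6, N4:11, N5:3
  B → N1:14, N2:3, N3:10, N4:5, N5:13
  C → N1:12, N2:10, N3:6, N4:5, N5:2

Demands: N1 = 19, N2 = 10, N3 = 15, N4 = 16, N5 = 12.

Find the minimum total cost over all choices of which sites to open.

Open {A, B}: assign each demand point to its cheapest open site.
  N1→A 19×7=133, N2→B 10×3=30, N3→A 15×6=90, N4→B 16×5=80, N5→A 12×3=36
  freight cost 369, fixed 95 → total 464.
Compare {A, B, C}: freight cost 357 + fixed 143 = 500.
Compare {A, C}: freight cost 417 + fixed 89 = 506.
Compare {B, C}: freight cost 452 + fixed 102 = 554.
All other subsets cost ≥ 500. Minimum total cost: 464.

464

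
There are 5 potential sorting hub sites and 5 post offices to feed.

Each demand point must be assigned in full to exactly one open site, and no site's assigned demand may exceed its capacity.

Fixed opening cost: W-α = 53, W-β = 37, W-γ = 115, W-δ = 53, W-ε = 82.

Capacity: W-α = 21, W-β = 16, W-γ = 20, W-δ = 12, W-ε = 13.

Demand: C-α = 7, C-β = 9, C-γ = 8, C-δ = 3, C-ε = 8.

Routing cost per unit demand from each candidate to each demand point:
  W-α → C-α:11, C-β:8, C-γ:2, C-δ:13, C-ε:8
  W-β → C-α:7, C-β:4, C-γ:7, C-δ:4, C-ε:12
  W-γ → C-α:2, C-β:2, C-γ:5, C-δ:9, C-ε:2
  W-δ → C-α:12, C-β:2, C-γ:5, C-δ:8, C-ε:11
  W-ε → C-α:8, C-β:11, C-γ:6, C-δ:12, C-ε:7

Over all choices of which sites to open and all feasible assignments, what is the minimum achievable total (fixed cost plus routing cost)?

Open {W-α, W-β}; cheapest assignment that respects the capacities:
  W-α (cap 21, load 19): C-γ, C-δ, C-ε — cost 8×2 + 3×13 + 8×8 = 119
  W-β (cap 16, load 16): C-α, C-β — cost 7×7 + 9×4 = 85
  Shipping 204, fixed 90 → total 294.
  Any other capacity-feasible assignment to {W-α, W-β} ships for at least 204.
Compare {W-α, W-β, W-γ}: its best feasible assignment gives total 299.
Compare {W-α, W-β, W-δ}: its best feasible assignment gives total 302.
Every other set of open sites that can feasibly serve all demand totals ≥ 299 even under its best assignment. Minimum: 294.

294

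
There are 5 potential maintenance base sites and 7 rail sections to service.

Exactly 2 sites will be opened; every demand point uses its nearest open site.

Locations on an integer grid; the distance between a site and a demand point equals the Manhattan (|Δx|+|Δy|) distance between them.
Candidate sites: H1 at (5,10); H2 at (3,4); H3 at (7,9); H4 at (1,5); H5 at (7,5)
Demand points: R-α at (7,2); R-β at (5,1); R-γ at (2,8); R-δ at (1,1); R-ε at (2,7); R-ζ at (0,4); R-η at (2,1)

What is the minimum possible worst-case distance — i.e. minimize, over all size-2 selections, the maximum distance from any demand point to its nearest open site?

Open {H2, H5}.
  Farthest demand point is R-β at distance 5 (to H2); all others are ≤ 5.
With {H1, H2} the worst case is 6.
With {H2, H3} the worst case is 6.
No size-2 selection achieves below 5.

5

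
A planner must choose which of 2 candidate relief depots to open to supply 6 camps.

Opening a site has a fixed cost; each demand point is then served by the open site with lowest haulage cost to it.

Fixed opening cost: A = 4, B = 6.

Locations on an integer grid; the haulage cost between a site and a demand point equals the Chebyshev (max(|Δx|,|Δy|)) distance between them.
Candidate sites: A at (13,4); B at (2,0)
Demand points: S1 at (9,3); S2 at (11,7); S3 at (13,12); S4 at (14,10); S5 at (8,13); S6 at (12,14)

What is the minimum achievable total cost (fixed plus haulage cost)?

44

Open {A}: assign each demand point to its cheapest open site.
  S1→A 4, S2→A 3, S3→A 8, S4→A 6, S5→A 9, S6→A 10
  haulage cost 40, fixed 4 → total 44.
Compare {A, B}: haulage cost 40 + fixed 10 = 50.
Compare {B}: haulage cost 67 + fixed 6 = 73.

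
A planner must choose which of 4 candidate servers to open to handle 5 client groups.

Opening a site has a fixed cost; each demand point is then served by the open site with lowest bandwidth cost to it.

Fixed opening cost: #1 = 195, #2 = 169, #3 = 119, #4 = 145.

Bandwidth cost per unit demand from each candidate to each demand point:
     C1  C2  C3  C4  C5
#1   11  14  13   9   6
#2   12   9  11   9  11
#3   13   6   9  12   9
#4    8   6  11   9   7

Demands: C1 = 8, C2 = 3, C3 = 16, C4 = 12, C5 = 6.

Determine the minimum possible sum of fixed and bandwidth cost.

553

Open {#4}: assign each demand point to its cheapest open site.
  C1→#4 8×8=64, C2→#4 3×6=18, C3→#4 16×11=176, C4→#4 12×9=108, C5→#4 6×7=42
  bandwidth cost 408, fixed 145 → total 553.
Compare {#3}: bandwidth cost 464 + fixed 119 = 583.
Compare {#3, #4}: bandwidth cost 376 + fixed 264 = 640.
Compare {#2}: bandwidth cost 473 + fixed 169 = 642.
All other subsets cost ≥ 583. Minimum total cost: 553.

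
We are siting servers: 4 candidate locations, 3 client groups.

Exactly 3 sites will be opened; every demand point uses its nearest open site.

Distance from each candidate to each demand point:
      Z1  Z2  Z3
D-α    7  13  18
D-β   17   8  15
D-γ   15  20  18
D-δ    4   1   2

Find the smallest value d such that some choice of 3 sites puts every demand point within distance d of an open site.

Open {D-α, D-β, D-δ}.
  Farthest demand point is Z1 at distance 4 (to D-δ); all others are ≤ 4.
With {D-α, D-γ, D-δ} the worst case is 4.
With {D-β, D-γ, D-δ} the worst case is 4.
No size-3 selection achieves below 4.

4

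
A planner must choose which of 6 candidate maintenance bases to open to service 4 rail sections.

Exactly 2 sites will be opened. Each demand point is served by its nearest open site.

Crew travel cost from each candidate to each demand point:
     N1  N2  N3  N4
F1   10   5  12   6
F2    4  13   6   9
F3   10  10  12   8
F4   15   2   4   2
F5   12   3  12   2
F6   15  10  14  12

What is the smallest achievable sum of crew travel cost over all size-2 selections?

Open {F2, F4}.
  N1→F2 4, N2→F4 2, N3→F4 4, N4→F4 2  ⇒ total 12.
Compare {F2, F5}: total 15.
Compare {F1, F4}: total 18.
No size-2 selection does better; minimum is 12.

12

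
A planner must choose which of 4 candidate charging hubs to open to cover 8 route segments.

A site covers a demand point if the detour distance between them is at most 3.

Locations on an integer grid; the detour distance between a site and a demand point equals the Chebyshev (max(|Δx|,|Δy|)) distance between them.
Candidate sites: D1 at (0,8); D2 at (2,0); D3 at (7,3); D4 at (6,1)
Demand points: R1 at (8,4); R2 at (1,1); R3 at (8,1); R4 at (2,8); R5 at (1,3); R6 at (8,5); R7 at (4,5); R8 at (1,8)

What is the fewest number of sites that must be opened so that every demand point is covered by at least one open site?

Coverage sets (demand points within 3 of each site):
  D1: {R4, R8}
  D2: {R2, R5}
  D3: {R1, R3, R6, R7}
  D4: {R1, R3}
No 2 sites suffice: every size-2 union leaves at least one demand point uncovered.
But {D1, D2, D3} covers everything, so the minimum is 3.

3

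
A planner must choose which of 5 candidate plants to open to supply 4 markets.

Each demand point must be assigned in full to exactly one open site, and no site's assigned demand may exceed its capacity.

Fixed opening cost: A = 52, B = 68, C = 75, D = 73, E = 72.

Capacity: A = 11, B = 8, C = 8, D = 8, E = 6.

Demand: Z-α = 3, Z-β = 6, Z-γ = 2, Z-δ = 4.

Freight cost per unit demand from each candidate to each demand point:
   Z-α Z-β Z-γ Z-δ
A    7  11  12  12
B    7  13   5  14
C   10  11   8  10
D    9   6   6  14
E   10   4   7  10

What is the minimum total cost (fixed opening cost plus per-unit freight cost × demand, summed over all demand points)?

Open {A, E}; cheapest assignment that respects the capacities:
  A (cap 11, load 9): Z-α, Z-γ, Z-δ — cost 3×7 + 2×12 + 4×12 = 93
  E (cap 6, load 6): Z-β — cost 6×4 = 24
  Shipping 117, fixed 124 → total 241.
  Any other capacity-feasible assignment to {A, E} ships for at least 117.
Compare {A, D}: its best feasible assignment gives total 242.
Compare {A, B}: its best feasible assignment gives total 265.
Every other set of open sites that can feasibly serve all demand totals ≥ 242 even under its best assignment. Minimum: 241.

241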